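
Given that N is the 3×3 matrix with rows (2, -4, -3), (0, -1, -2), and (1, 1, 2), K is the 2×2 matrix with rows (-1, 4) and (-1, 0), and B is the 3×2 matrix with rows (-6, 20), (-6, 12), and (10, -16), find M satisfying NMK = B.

Isolating M: multiply by N⁻¹ from the left and K⁻¹ from the right, so M = N⁻¹BK⁻¹.
det N = 5; the adjugate gives N⁻¹ = [[0, 1, 1], [-2/5, 7/5, 4/5], [1/5, -6/5, -2/5]].
det K = 4; the adjugate gives K⁻¹ = [[0, -1], [1/4, -1/4]].
N⁻¹B = [[4, -4], [2, -4], [2, -4]].
M = (N⁻¹B)K⁻¹ = [[-1, -3], [-1, -1], [-1, -1]].

M = [[-1, -3], [-1, -1], [-1, -1]]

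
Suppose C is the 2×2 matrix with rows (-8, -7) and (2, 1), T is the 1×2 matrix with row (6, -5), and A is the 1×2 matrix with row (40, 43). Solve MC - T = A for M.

M = [[-5, 3]]

MC = A + T = [[46, 38]].
C is on the right of M, so right-multiply by C⁻¹: M = (A + T)C⁻¹.
C has determinant 6; C⁻¹ = [[1/6, 7/6], [-1/3, -4/3]].
M = (A + T)C⁻¹ = [[-5, 3]].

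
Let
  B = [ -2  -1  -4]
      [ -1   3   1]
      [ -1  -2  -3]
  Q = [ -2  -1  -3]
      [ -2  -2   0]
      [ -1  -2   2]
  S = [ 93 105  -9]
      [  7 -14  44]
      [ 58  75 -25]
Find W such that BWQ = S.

W = [[2, 3, 1], [-1, -4, 5], [3, 4, 5]]

Left-multiply by B⁻¹ and right-multiply by Q⁻¹: W = B⁻¹SQ⁻¹.
det B = -2, so B⁻¹ = [[7/2, -5/2, -11/2], [2, -1, -3], [-5/2, 3/2, 7/2]].
det Q = -2, so Q⁻¹ = [[2, -4, 3], [-2, 7/2, -3], [-1, 3/2, -1]].
B⁻¹S = [[-11, -10, -4], [5, -1, 13], [-19, -21, 1]].
W = (B⁻¹S)Q⁻¹ = [[2, 3, 1], [-1, -4, 5], [3, 4, 5]].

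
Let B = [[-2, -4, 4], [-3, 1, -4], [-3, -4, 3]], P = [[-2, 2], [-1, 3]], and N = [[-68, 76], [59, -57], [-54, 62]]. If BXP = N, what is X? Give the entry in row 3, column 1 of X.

5

X = B⁻¹NP⁻¹ (apply B⁻¹ on the left and P⁻¹ on the right).
B has determinant 2; B⁻¹ = [[-13/2, -2, 6], [21/2, 3, -10], [15/2, 2, -7]].
det P = -4, so P⁻¹ = [[-3/4, 1/2], [-1/4, 1/2]].
B⁻¹N = [[0, -8], [3, 7], [-14, 22]].
X = (B⁻¹N)P⁻¹ = [[2, -4], [-4, 5], [5, 4]].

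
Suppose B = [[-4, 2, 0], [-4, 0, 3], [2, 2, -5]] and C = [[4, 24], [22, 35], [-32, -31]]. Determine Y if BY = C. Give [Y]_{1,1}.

Left-multiplying both sides by B⁻¹ gives Y = B⁻¹C.
B has determinant -4; B⁻¹ = [[3/2, -5/2, -3/2], [7/2, -5, -3], [2, -3, -2]].
Y = B⁻¹C = [[3/2, -5/2, -3/2], [7/2, -5, -3], [2, -3, -2]] · [[4, 24], [22, 35], [-32, -31]] = [[-1, -5], [0, 2], [6, 5]].

-1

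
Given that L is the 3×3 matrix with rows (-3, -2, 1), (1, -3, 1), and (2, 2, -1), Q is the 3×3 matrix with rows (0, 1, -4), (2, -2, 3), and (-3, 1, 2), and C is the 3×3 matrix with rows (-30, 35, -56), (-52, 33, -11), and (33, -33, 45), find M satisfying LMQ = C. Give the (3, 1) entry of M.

4

Isolating M: multiply by L⁻¹ from the left and Q⁻¹ from the right, so M = L⁻¹CQ⁻¹.
det L = -1; the adjugate gives L⁻¹ = [[-1, 0, -1], [-3, -1, -4], [-8, -2, -11]].
Q has determinant 3; Q⁻¹ = [[-7/3, -2, -5/3], [-13/3, -4, -8/3], [-4/3, -1, -2/3]].
L⁻¹C = [[-3, -2, 11], [10, -6, -1], [-19, 17, -25]].
M = (L⁻¹C)Q⁻¹ = [[1, 3, 3], [4, 5, 0], [4, -5, 3]].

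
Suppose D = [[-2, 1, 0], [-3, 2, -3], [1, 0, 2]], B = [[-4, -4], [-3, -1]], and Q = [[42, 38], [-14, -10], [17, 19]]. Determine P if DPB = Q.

P = [[5, 3], [1, 4], [-5, -1]]

P = D⁻¹QB⁻¹ (apply D⁻¹ on the left and B⁻¹ on the right).
det D = -5, so D⁻¹ = [[-4/5, 2/5, 3/5], [-3/5, 4/5, 6/5], [2/5, -1/5, 1/5]].
det B = -8, so B⁻¹ = [[1/8, -1/2], [-3/8, 1/2]].
D⁻¹Q = [[-29, -23], [-16, -8], [23, 21]].
P = (D⁻¹Q)B⁻¹ = [[5, 3], [1, 4], [-5, -1]].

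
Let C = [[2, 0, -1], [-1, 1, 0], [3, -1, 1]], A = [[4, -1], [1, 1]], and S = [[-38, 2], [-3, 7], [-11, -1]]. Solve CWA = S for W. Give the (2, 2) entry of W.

Isolating W: multiply by C⁻¹ from the left and A⁻¹ from the right, so W = C⁻¹SA⁻¹.
det C = 4; the adjugate gives C⁻¹ = [[1/4, 1/4, 1/4], [1/4, 5/4, 1/4], [-1/2, 1/2, 1/2]].
A has determinant 5; A⁻¹ = [[1/5, 1/5], [-1/5, 4/5]].
C⁻¹S = [[-13, 2], [-16, 9], [12, 2]].
W = (C⁻¹S)A⁻¹ = [[-3, -1], [-5, 4], [2, 4]].

4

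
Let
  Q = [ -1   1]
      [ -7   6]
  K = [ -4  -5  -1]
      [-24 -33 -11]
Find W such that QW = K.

Since Q multiplies W on the left, W = Q⁻¹K.
Q has determinant 1; Q⁻¹ = [[6, -1], [7, -1]].
W = Q⁻¹K = [[6, -1], [7, -1]] · [[-4, -5, -1], [-24, -33, -11]] = [[0, 3, 5], [-4, -2, 4]].

W = [[0, 3, 5], [-4, -2, 4]]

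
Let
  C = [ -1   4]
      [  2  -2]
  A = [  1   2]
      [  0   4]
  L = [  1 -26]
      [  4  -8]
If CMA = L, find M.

M = [[3, -5], [1, -3]]

Left-multiply by C⁻¹ and right-multiply by A⁻¹: M = C⁻¹LA⁻¹.
det C = -6; the adjugate gives C⁻¹ = [[1/3, 2/3], [1/3, 1/6]].
det A = 4, so A⁻¹ = [[1, -1/2], [0, 1/4]].
C⁻¹L = [[3, -14], [1, -10]].
M = (C⁻¹L)A⁻¹ = [[3, -5], [1, -3]].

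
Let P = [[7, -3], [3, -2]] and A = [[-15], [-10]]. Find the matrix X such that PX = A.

Left-multiplying both sides by P⁻¹ gives X = P⁻¹A.
det P = -5, so P⁻¹ = [[2/5, -3/5], [3/5, -7/5]].
X = P⁻¹A = [[2/5, -3/5], [3/5, -7/5]] · [[-15], [-10]] = [[0], [5]].

X = [[0], [5]]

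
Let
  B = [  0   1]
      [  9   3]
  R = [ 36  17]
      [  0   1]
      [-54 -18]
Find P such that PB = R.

P = [[5, 4], [1, 0], [0, -6]]

Since B sits to the right of P, P = RB⁻¹.
B has determinant -9; B⁻¹ = [[-1/3, 1/9], [1, 0]].
P = RB⁻¹ = [[36, 17], [0, 1], [-54, -18]] · [[-1/3, 1/9], [1, 0]] = [[5, 4], [1, 0], [0, -6]].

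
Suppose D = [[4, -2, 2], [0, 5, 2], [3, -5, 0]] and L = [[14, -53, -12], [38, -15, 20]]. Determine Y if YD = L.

D is on the right of Y, so right-multiply by D⁻¹: Y = LD⁻¹.
D has determinant -2; D⁻¹ = [[-5, 5, 7], [-3, 3, 4], [15/2, -7, -10]].
Y = LD⁻¹ = [[14, -53, -12], [38, -15, 20]] · [[-5, 5, 7], [-3, 3, 4], [15/2, -7, -10]] = [[-1, -5, 6], [5, 5, 6]].

Y = [[-1, -5, 6], [5, 5, 6]]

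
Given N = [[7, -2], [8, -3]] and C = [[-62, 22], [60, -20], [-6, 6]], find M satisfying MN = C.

M = [[-2, -6], [4, 4], [6, -6]]

N is on the right of M, so right-multiply by N⁻¹: M = CN⁻¹.
N has determinant -5; N⁻¹ = [[3/5, -2/5], [8/5, -7/5]].
M = CN⁻¹ = [[-62, 22], [60, -20], [-6, 6]] · [[3/5, -2/5], [8/5, -7/5]] = [[-2, -6], [4, 4], [6, -6]].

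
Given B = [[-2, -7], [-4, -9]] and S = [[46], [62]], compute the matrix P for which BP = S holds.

P = [[-2], [-6]]

Since B multiplies P on the left, P = B⁻¹S.
det B = -10, so B⁻¹ = [[9/10, -7/10], [-2/5, 1/5]].
P = B⁻¹S = [[9/10, -7/10], [-2/5, 1/5]] · [[46], [62]] = [[-2], [-6]].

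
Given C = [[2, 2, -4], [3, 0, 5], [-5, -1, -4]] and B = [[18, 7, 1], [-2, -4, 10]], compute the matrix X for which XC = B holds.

X = [[1, -3, -5], [-3, -2, -2]]

C is on the right of X, so right-multiply by C⁻¹: X = BC⁻¹.
det C = -4; the adjugate gives C⁻¹ = [[-5/4, -3, -5/2], [13/4, 7, 11/2], [3/4, 2, 3/2]].
X = BC⁻¹ = [[18, 7, 1], [-2, -4, 10]] · [[-5/4, -3, -5/2], [13/4, 7, 11/2], [3/4, 2, 3/2]] = [[1, -3, -5], [-3, -2, -2]].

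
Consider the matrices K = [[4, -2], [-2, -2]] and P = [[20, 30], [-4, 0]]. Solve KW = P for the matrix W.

W = [[4, 5], [-2, -5]]

Left-multiplying both sides by K⁻¹ gives W = K⁻¹P.
det K = -12, so K⁻¹ = [[1/6, -1/6], [-1/6, -1/3]].
W = K⁻¹P = [[1/6, -1/6], [-1/6, -1/3]] · [[20, 30], [-4, 0]] = [[4, 5], [-2, -5]].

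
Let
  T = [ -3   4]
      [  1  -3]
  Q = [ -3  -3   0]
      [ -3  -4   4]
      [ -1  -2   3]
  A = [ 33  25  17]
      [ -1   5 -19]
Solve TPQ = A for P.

P = [[3, 5, -5], [0, 2, 0]]

P = T⁻¹AQ⁻¹ (apply T⁻¹ on the left and Q⁻¹ on the right).
det T = 5, so T⁻¹ = [[-3/5, -4/5], [-1/5, -3/5]].
Q has determinant -3; Q⁻¹ = [[4/3, -3, 4], [-5/3, 3, -4], [-2/3, 1, -1]].
T⁻¹A = [[-19, -19, 5], [-6, -8, 8]].
P = (T⁻¹A)Q⁻¹ = [[3, 5, -5], [0, 2, 0]].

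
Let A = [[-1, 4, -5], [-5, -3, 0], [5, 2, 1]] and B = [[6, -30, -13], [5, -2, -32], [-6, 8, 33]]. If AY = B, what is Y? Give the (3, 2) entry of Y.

A is on the left of Y, so left-multiply by A⁻¹: Y = A⁻¹B.
det A = -2, so A⁻¹ = [[3/2, 7, 15/2], [-5/2, -12, -25/2], [-5/2, -11, -23/2]].
Y = A⁻¹B = [[3/2, 7, 15/2], [-5/2, -12, -25/2], [-5/2, -11, -23/2]] · [[6, -30, -13], [5, -2, -32], [-6, 8, 33]] = [[-1, 1, 4], [0, -1, 4], [-1, 5, 5]].

5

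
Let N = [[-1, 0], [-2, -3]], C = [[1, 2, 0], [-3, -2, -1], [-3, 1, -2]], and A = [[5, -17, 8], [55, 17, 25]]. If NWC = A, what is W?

Isolating W: multiply by N⁻¹ from the left and C⁻¹ from the right, so W = N⁻¹AC⁻¹.
det N = 3, so N⁻¹ = [[-1, 0], [2/3, -1/3]].
det C = -1, so C⁻¹ = [[-5, -4, 2], [3, 2, -1], [9, 7, -4]].
N⁻¹A = [[-5, 17, -8], [-15, -17, -3]].
W = (N⁻¹A)C⁻¹ = [[4, -2, 5], [-3, 5, -1]].

W = [[4, -2, 5], [-3, 5, -1]]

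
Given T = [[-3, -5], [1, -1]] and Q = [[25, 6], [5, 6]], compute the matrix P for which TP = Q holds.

P = [[0, 3], [-5, -3]]

T is on the left of P, so left-multiply by T⁻¹: P = T⁻¹Q.
det T = 8, so T⁻¹ = [[-1/8, 5/8], [-1/8, -3/8]].
P = T⁻¹Q = [[-1/8, 5/8], [-1/8, -3/8]] · [[25, 6], [5, 6]] = [[0, 3], [-5, -3]].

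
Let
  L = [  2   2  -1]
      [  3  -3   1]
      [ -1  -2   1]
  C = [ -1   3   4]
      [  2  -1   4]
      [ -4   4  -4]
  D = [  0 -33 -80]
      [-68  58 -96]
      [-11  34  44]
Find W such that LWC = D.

W = [[-5, 0, 4], [-3, -1, -3], [-2, 3, 1]]

W = L⁻¹DC⁻¹ (apply L⁻¹ on the left and C⁻¹ on the right).
det L = -1; the adjugate gives L⁻¹ = [[1, 0, 1], [4, -1, 5], [9, -2, 12]].
C has determinant 4; C⁻¹ = [[-3, 7, 4], [-2, 5, 3], [1, -2, -5/4]].
L⁻¹D = [[-11, 1, -36], [13, -20, -4], [4, -5, 0]].
W = (L⁻¹D)C⁻¹ = [[-5, 0, 4], [-3, -1, -3], [-2, 3, 1]].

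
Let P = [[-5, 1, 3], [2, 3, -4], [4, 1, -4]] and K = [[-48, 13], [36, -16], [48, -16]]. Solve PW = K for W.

W = [[6, -4], [0, -4], [-6, -1]]

Left-multiplying both sides by P⁻¹ gives W = P⁻¹K.
det P = 2, so P⁻¹ = [[-4, 7/2, -13/2], [-4, 4, -7], [-5, 9/2, -17/2]].
W = P⁻¹K = [[-4, 7/2, -13/2], [-4, 4, -7], [-5, 9/2, -17/2]] · [[-48, 13], [36, -16], [48, -16]] = [[6, -4], [0, -4], [-6, -1]].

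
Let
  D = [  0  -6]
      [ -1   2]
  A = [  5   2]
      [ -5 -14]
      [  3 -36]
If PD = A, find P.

P = [[-2, -5], [4, 5], [5, -3]]

Since D sits to the right of P, P = AD⁻¹.
det D = -6; the adjugate gives D⁻¹ = [[-1/3, -1], [-1/6, 0]].
P = AD⁻¹ = [[5, 2], [-5, -14], [3, -36]] · [[-1/3, -1], [-1/6, 0]] = [[-2, -5], [4, 5], [5, -3]].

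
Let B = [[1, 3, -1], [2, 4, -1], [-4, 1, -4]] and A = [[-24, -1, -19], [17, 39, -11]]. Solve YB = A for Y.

Y = [[2, -3, 5], [5, 6, 0]]

B is on the right of Y, so right-multiply by B⁻¹: Y = AB⁻¹.
det B = 3, so B⁻¹ = [[-5, 11/3, 1/3], [4, -8/3, -1/3], [6, -13/3, -2/3]].
Y = AB⁻¹ = [[-24, -1, -19], [17, 39, -11]] · [[-5, 11/3, 1/3], [4, -8/3, -1/3], [6, -13/3, -2/3]] = [[2, -3, 5], [5, 6, 0]].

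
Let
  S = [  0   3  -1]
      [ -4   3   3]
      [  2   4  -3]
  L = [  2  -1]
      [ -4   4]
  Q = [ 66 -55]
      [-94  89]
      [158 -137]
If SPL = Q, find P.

P = [[-1, -3], [2, -2], [-5, 5]]

Isolating P: multiply by S⁻¹ from the left and L⁻¹ from the right, so P = S⁻¹QL⁻¹.
S has determinant 4; S⁻¹ = [[-21/4, 5/4, 3], [-3/2, 1/2, 1], [-11/2, 3/2, 3]].
det L = 4, so L⁻¹ = [[1, 1/4], [1, 1/2]].
S⁻¹Q = [[10, -11], [12, -10], [-30, 25]].
P = (S⁻¹Q)L⁻¹ = [[-1, -3], [2, -2], [-5, 5]].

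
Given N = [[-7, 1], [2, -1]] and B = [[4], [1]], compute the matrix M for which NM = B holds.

M = [[-1], [-3]]

Left-multiplying both sides by N⁻¹ gives M = N⁻¹B.
det N = 5; the adjugate gives N⁻¹ = [[-1/5, -1/5], [-2/5, -7/5]].
M = N⁻¹B = [[-1/5, -1/5], [-2/5, -7/5]] · [[4], [1]] = [[-1], [-3]].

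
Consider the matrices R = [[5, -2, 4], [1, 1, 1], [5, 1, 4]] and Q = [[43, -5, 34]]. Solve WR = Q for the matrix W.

W = [[4, -2, 5]]

Since R sits to the right of W, W = QR⁻¹.
det R = -3; the adjugate gives R⁻¹ = [[-1, -4, 2], [-1/3, 0, 1/3], [4/3, 5, -7/3]].
W = QR⁻¹ = [[43, -5, 34]] · [[-1, -4, 2], [-1/3, 0, 1/3], [4/3, 5, -7/3]] = [[4, -2, 5]].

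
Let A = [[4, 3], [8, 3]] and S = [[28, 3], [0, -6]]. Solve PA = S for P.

P = [[-5, 6], [-4, 2]]

Since A sits to the right of P, P = SA⁻¹.
det A = -12, so A⁻¹ = [[-1/4, 1/4], [2/3, -1/3]].
P = SA⁻¹ = [[28, 3], [0, -6]] · [[-1/4, 1/4], [2/3, -1/3]] = [[-5, 6], [-4, 2]].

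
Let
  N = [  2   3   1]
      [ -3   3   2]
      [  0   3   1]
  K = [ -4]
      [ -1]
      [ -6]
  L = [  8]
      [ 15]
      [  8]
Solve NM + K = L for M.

M = [[-1], [5], [-1]]

NM = L − K = [[12], [16], [14]].
Left-multiplying both sides by N⁻¹ gives M = N⁻¹(L − K).
det N = -6; the adjugate gives N⁻¹ = [[1/2, 0, -1/2], [-1/2, -1/3, 7/6], [3/2, 1, -5/2]].
M = N⁻¹(L − K) = [[-1], [5], [-1]].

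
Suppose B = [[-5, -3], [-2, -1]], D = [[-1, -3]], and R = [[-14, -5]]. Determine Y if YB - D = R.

YB = R + D = [[-15, -8]].
B is on the right of Y, so right-multiply by B⁻¹: Y = (R + D)B⁻¹.
det B = -1; the adjugate gives B⁻¹ = [[1, -3], [-2, 5]].
Y = (R + D)B⁻¹ = [[1, 5]].

Y = [[1, 5]]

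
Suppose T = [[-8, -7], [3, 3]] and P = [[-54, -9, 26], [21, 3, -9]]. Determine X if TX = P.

X = [[5, 2, -5], [2, -1, 2]]

Left-multiplying both sides by T⁻¹ gives X = T⁻¹P.
T has determinant -3; T⁻¹ = [[-1, -7/3], [1, 8/3]].
X = T⁻¹P = [[-1, -7/3], [1, 8/3]] · [[-54, -9, 26], [21, 3, -9]] = [[5, 2, -5], [2, -1, 2]].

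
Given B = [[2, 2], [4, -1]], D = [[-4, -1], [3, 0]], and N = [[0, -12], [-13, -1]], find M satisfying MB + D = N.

MB = N − D = [[4, -11], [-16, -1]].
Right-multiplying both sides by B⁻¹ gives M = (N − D)B⁻¹.
det B = -10, so B⁻¹ = [[1/10, 1/5], [2/5, -1/5]].
M = (N − D)B⁻¹ = [[-4, 3], [-2, -3]].

M = [[-4, 3], [-2, -3]]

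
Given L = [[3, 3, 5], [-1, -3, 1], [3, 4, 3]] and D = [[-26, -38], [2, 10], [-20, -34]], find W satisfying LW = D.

L is on the left of W, so left-multiply by L⁻¹: W = L⁻¹D.
det L = 4; the adjugate gives L⁻¹ = [[-13/4, 11/4, 9/2], [3/2, -3/2, -2], [5/4, -3/4, -3/2]].
W = L⁻¹D = [[-13/4, 11/4, 9/2], [3/2, -3/2, -2], [5/4, -3/4, -3/2]] · [[-26, -38], [2, 10], [-20, -34]] = [[0, -2], [-2, -4], [-4, -4]].

W = [[0, -2], [-2, -4], [-4, -4]]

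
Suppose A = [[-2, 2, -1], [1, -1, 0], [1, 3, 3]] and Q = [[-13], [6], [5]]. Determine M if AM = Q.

M = [[5], [-1], [1]]

A is on the left of M, so left-multiply by A⁻¹: M = A⁻¹Q.
A has determinant -4; A⁻¹ = [[3/4, 9/4, 1/4], [3/4, 5/4, 1/4], [-1, -2, 0]].
M = A⁻¹Q = [[3/4, 9/4, 1/4], [3/4, 5/4, 1/4], [-1, -2, 0]] · [[-13], [6], [5]] = [[5], [-1], [1]].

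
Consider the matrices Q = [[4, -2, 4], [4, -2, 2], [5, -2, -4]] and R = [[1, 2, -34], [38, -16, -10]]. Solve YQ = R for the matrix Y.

Since Q sits to the right of Y, Y = RQ⁻¹.
Q has determinant 4; Q⁻¹ = [[3, -4, 1], [13/2, -9, 2], [1/2, -1/2, 0]].
Y = RQ⁻¹ = [[1, 2, -34], [38, -16, -10]] · [[3, -4, 1], [13/2, -9, 2], [1/2, -1/2, 0]] = [[-1, -5, 5], [5, -3, 6]].

Y = [[-1, -5, 5], [5, -3, 6]]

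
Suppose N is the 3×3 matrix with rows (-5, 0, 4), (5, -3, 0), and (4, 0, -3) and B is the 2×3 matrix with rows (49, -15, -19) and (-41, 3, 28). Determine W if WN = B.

W = [[-4, 5, 1], [4, -1, -4]]

N is on the right of W, so right-multiply by N⁻¹: W = BN⁻¹.
N has determinant 3; N⁻¹ = [[3, 0, 4], [5, -1/3, 20/3], [4, 0, 5]].
W = BN⁻¹ = [[49, -15, -19], [-41, 3, 28]] · [[3, 0, 4], [5, -1/3, 20/3], [4, 0, 5]] = [[-4, 5, 1], [4, -1, -4]].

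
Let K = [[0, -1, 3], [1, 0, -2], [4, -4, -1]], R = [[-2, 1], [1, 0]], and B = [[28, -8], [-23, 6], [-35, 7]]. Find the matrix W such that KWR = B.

Isolating W: multiply by K⁻¹ from the left and R⁻¹ from the right, so W = K⁻¹BR⁻¹.
det K = -5; the adjugate gives K⁻¹ = [[8/5, 13/5, -2/5], [7/5, 12/5, -3/5], [4/5, 4/5, -1/5]].
R has determinant -1; R⁻¹ = [[0, 1], [1, 2]].
K⁻¹B = [[-1, 0], [5, -1], [11, -3]].
W = (K⁻¹B)R⁻¹ = [[0, -1], [-1, 3], [-3, 5]].

W = [[0, -1], [-1, 3], [-3, 5]]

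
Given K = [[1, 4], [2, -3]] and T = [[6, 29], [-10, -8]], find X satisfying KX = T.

X = [[-2, 5], [2, 6]]

Left-multiplying both sides by K⁻¹ gives X = K⁻¹T.
det K = -11, so K⁻¹ = [[3/11, 4/11], [2/11, -1/11]].
X = K⁻¹T = [[3/11, 4/11], [2/11, -1/11]] · [[6, 29], [-10, -8]] = [[-2, 5], [2, 6]].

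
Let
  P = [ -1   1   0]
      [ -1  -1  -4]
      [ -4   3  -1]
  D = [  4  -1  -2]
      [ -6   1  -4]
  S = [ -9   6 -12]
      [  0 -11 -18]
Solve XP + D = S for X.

X = [[3, 2, 2], [-2, 4, -2]]

XP = S − D = [[-13, 7, -10], [6, -12, -14]].
P is on the right of X, so right-multiply by P⁻¹: X = (S − D)P⁻¹.
det P = 2, so P⁻¹ = [[13/2, 1/2, -2], [15/2, 1/2, -2], [-7/2, -1/2, 1]].
X = (S − D)P⁻¹ = [[3, 2, 2], [-2, 4, -2]].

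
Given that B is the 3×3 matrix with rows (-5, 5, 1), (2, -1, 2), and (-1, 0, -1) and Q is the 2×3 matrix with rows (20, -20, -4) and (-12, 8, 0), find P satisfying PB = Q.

P = [[-4, 0, 0], [2, 2, 6]]

Right-multiplying both sides by B⁻¹ gives P = QB⁻¹.
B has determinant -6; B⁻¹ = [[-1/6, -5/6, -11/6], [0, -1, -2], [1/6, 5/6, 5/6]].
P = QB⁻¹ = [[20, -20, -4], [-12, 8, 0]] · [[-1/6, -5/6, -11/6], [0, -1, -2], [1/6, 5/6, 5/6]] = [[-4, 0, 0], [2, 2, 6]].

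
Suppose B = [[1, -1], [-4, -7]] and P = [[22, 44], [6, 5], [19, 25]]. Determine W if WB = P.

Since B sits to the right of W, W = PB⁻¹.
B has determinant -11; B⁻¹ = [[7/11, -1/11], [-4/11, -1/11]].
W = PB⁻¹ = [[22, 44], [6, 5], [19, 25]] · [[7/11, -1/11], [-4/11, -1/11]] = [[-2, -6], [2, -1], [3, -4]].

W = [[-2, -6], [2, -1], [3, -4]]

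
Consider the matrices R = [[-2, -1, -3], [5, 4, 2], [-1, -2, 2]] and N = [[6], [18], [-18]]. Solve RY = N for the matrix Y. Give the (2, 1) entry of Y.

R is on the left of Y, so left-multiply by R⁻¹: Y = R⁻¹N.
R has determinant 6; R⁻¹ = [[2, 4/3, 5/3], [-2, -7/6, -11/6], [-1, -1/2, -1/2]].
Y = R⁻¹N = [[2, 4/3, 5/3], [-2, -7/6, -11/6], [-1, -1/2, -1/2]] · [[6], [18], [-18]] = [[6], [0], [-6]].

0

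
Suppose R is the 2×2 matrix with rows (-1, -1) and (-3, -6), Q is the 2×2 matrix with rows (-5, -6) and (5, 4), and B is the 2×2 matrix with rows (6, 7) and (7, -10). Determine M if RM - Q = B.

M = [[2, -4], [-3, 3]]

RM = B + Q = [[1, 1], [12, -6]].
Left-multiplying both sides by R⁻¹ gives M = R⁻¹(B + Q).
det R = 3; the adjugate gives R⁻¹ = [[-2, 1/3], [1, -1/3]].
M = R⁻¹(B + Q) = [[2, -4], [-3, 3]].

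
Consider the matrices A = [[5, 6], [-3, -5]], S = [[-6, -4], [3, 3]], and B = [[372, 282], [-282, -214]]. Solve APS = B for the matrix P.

Left-multiply by A⁻¹ and right-multiply by S⁻¹: P = A⁻¹BS⁻¹.
det A = -7; the adjugate gives A⁻¹ = [[5/7, 6/7], [-3/7, -5/7]].
det S = -6; the adjugate gives S⁻¹ = [[-1/2, -2/3], [1/2, 1]].
A⁻¹B = [[24, 18], [42, 32]].
P = (A⁻¹B)S⁻¹ = [[-3, 2], [-5, 4]].

P = [[-3, 2], [-5, 4]]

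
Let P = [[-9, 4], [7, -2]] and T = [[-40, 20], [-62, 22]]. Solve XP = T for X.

P is on the right of X, so right-multiply by P⁻¹: X = TP⁻¹.
P has determinant -10; P⁻¹ = [[1/5, 2/5], [7/10, 9/10]].
X = TP⁻¹ = [[-40, 20], [-62, 22]] · [[1/5, 2/5], [7/10, 9/10]] = [[6, 2], [3, -5]].

X = [[6, 2], [3, -5]]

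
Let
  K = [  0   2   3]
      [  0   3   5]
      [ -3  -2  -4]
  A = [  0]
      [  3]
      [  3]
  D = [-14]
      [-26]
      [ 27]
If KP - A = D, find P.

P = [[-4], [-1], [-4]]

KP = D + A = [[-14], [-23], [30]].
Left-multiplying both sides by K⁻¹ gives P = K⁻¹(D + A).
det K = -3; the adjugate gives K⁻¹ = [[2/3, -2/3, -1/3], [5, -3, 0], [-3, 2, 0]].
P = K⁻¹(D + A) = [[-4], [-1], [-4]].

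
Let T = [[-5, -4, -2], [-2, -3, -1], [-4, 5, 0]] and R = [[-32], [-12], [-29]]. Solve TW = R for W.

W = [[6], [-1], [3]]

T is on the left of W, so left-multiply by T⁻¹: W = T⁻¹R.
det T = 3, so T⁻¹ = [[5/3, -10/3, -2/3], [4/3, -8/3, -1/3], [-22/3, 41/3, 7/3]].
W = T⁻¹R = [[5/3, -10/3, -2/3], [4/3, -8/3, -1/3], [-22/3, 41/3, 7/3]] · [[-32], [-12], [-29]] = [[6], [-1], [3]].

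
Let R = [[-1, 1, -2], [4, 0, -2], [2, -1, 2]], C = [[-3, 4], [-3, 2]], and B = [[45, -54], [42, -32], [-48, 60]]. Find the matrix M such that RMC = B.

M = R⁻¹BC⁻¹ (apply R⁻¹ on the left and C⁻¹ on the right).
R has determinant -2; R⁻¹ = [[1, 0, 1], [6, -1, 5], [2, -1/2, 2]].
det C = 6; the adjugate gives C⁻¹ = [[1/3, -2/3], [1/2, -1/2]].
R⁻¹B = [[-3, 6], [-12, 8], [-27, 28]].
M = (R⁻¹B)C⁻¹ = [[2, -1], [0, 4], [5, 4]].

M = [[2, -1], [0, 4], [5, 4]]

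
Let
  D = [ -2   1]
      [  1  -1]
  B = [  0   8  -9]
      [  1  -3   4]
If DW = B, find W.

Since D multiplies W on the left, W = D⁻¹B.
D has determinant 1; D⁻¹ = [[-1, -1], [-1, -2]].
W = D⁻¹B = [[-1, -1], [-1, -2]] · [[0, 8, -9], [1, -3, 4]] = [[-1, -5, 5], [-2, -2, 1]].

W = [[-1, -5, 5], [-2, -2, 1]]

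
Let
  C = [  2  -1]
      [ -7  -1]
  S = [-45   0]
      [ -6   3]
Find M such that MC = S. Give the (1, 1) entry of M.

-5

Right-multiplying both sides by C⁻¹ gives M = SC⁻¹.
C has determinant -9; C⁻¹ = [[1/9, -1/9], [-7/9, -2/9]].
M = SC⁻¹ = [[-45, 0], [-6, 3]] · [[1/9, -1/9], [-7/9, -2/9]] = [[-5, 5], [-3, 0]].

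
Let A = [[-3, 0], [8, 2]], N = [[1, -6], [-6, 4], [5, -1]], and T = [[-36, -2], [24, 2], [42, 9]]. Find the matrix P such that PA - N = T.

P = [[1, -4], [2, 3], [-5, 4]]

PA = T + N = [[-35, -8], [18, 6], [47, 8]].
Right-multiplying both sides by A⁻¹ gives P = (T + N)A⁻¹.
det A = -6; the adjugate gives A⁻¹ = [[-1/3, 0], [4/3, 1/2]].
P = (T + N)A⁻¹ = [[1, -4], [2, 3], [-5, 4]].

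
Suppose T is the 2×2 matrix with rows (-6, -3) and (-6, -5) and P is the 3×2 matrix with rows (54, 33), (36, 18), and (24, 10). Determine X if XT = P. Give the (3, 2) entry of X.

T is on the right of X, so right-multiply by T⁻¹: X = PT⁻¹.
det T = 12; the adjugate gives T⁻¹ = [[-5/12, 1/4], [1/2, -1/2]].
X = PT⁻¹ = [[54, 33], [36, 18], [24, 10]] · [[-5/12, 1/4], [1/2, -1/2]] = [[-6, -3], [-6, 0], [-5, 1]].

1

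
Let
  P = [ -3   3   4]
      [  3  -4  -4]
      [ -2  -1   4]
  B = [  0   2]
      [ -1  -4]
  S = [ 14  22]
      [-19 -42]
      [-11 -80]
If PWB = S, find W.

Isolating W: multiply by P⁻¹ from the left and B⁻¹ from the right, so W = P⁻¹SB⁻¹.
det P = 4, so P⁻¹ = [[-5, -4, 1], [-1, -1, 0], [-11/4, -9/4, 3/4]].
B has determinant 2; B⁻¹ = [[-2, -1], [1/2, 0]].
P⁻¹S = [[-5, -22], [5, 20], [-4, -26]].
W = (P⁻¹S)B⁻¹ = [[-1, 5], [0, -5], [-5, 4]].

W = [[-1, 5], [0, -5], [-5, 4]]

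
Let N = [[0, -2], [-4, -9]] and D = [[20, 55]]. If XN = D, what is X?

X = [[-5, -5]]

Right-multiplying both sides by N⁻¹ gives X = DN⁻¹.
det N = -8, so N⁻¹ = [[9/8, -1/4], [-1/2, 0]].
X = DN⁻¹ = [[20, 55]] · [[9/8, -1/4], [-1/2, 0]] = [[-5, -5]].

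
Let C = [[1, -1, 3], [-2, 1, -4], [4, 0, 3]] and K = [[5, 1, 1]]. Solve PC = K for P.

P = [[1, 2, 2]]

C is on the right of P, so right-multiply by C⁻¹: P = KC⁻¹.
det C = 1; the adjugate gives C⁻¹ = [[3, 3, 1], [-10, -9, -2], [-4, -4, -1]].
P = KC⁻¹ = [[5, 1, 1]] · [[3, 3, 1], [-10, -9, -2], [-4, -4, -1]] = [[1, 2, 2]].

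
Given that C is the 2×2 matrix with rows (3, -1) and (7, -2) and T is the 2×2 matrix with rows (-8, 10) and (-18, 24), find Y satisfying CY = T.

Left-multiplying both sides by C⁻¹ gives Y = C⁻¹T.
det C = 1; the adjugate gives C⁻¹ = [[-2, 1], [-7, 3]].
Y = C⁻¹T = [[-2, 1], [-7, 3]] · [[-8, 10], [-18, 24]] = [[-2, 4], [2, 2]].

Y = [[-2, 4], [2, 2]]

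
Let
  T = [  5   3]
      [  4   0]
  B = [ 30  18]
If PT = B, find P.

Since T sits to the right of P, P = BT⁻¹.
det T = -12; the adjugate gives T⁻¹ = [[0, 1/4], [1/3, -5/12]].
P = BT⁻¹ = [[30, 18]] · [[0, 1/4], [1/3, -5/12]] = [[6, 0]].

P = [[6, 0]]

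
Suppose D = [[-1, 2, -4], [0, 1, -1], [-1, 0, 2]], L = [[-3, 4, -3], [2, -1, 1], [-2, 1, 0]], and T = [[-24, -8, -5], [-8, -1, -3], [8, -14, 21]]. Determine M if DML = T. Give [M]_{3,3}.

Left-multiply by D⁻¹ and right-multiply by L⁻¹: M = D⁻¹TL⁻¹.
D has determinant -4; D⁻¹ = [[-1/2, 1, -1/2], [-1/4, 3/2, 1/4], [-1/4, 1/2, 1/4]].
det L = -5; the adjugate gives L⁻¹ = [[1/5, 3/5, -1/5], [2/5, 6/5, 3/5], [0, 1, 1]].
D⁻¹T = [[0, 10, -11], [-4, -3, 2], [4, -2, 5]].
M = (D⁻¹T)L⁻¹ = [[4, 1, -5], [-2, -4, 1], [0, 5, 3]].

3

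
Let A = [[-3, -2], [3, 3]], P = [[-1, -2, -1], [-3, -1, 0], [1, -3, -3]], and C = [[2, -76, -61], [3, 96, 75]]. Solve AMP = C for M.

M = [[-2, 1, -3], [-5, -1, -3]]

Isolating M: multiply by A⁻¹ from the left and P⁻¹ from the right, so M = A⁻¹CP⁻¹.
det A = -3; the adjugate gives A⁻¹ = [[-1, -2/3], [1, 1]].
P has determinant 5; P⁻¹ = [[3/5, -3/5, -1/5], [-9/5, 4/5, 3/5], [2, -1, -1]].
A⁻¹C = [[-4, 12, 11], [5, 20, 14]].
M = (A⁻¹C)P⁻¹ = [[-2, 1, -3], [-5, -1, -3]].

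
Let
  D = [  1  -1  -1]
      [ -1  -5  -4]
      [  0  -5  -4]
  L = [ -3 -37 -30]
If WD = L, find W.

W = [[2, 5, 2]]

Right-multiplying both sides by D⁻¹ gives W = LD⁻¹.
det D = -1, so D⁻¹ = [[0, -1, 1], [4, 4, -5], [-5, -5, 6]].
W = LD⁻¹ = [[-3, -37, -30]] · [[0, -1, 1], [4, 4, -5], [-5, -5, 6]] = [[2, 5, 2]].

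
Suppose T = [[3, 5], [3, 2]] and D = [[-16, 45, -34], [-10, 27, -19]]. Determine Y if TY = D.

Y = [[-2, 5, -3], [-2, 6, -5]]

T is on the left of Y, so left-multiply by T⁻¹: Y = T⁻¹D.
det T = -9; the adjugate gives T⁻¹ = [[-2/9, 5/9], [1/3, -1/3]].
Y = T⁻¹D = [[-2/9, 5/9], [1/3, -1/3]] · [[-16, 45, -34], [-10, 27, -19]] = [[-2, 5, -3], [-2, 6, -5]].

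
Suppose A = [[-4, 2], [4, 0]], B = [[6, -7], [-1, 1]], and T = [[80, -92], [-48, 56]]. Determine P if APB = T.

P = A⁻¹TB⁻¹ (apply A⁻¹ on the left and B⁻¹ on the right).
A has determinant -8; A⁻¹ = [[0, 1/4], [1/2, 1/2]].
det B = -1; the adjugate gives B⁻¹ = [[-1, -7], [-1, -6]].
A⁻¹T = [[-12, 14], [16, -18]].
P = (A⁻¹T)B⁻¹ = [[-2, 0], [2, -4]].

P = [[-2, 0], [2, -4]]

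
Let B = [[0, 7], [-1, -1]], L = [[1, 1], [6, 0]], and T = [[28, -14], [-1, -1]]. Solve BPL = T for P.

P = [[3, -1], [-2, 1]]

Isolating P: multiply by B⁻¹ from the left and L⁻¹ from the right, so P = B⁻¹TL⁻¹.
det B = 7, so B⁻¹ = [[-1/7, -1], [1/7, 0]].
L has determinant -6; L⁻¹ = [[0, 1/6], [1, -1/6]].
B⁻¹T = [[-3, 3], [4, -2]].
P = (B⁻¹T)L⁻¹ = [[3, -1], [-2, 1]].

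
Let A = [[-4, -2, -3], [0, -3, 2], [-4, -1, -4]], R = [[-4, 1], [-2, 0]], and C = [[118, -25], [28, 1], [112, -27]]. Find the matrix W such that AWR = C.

W = [[1, 5], [3, 2], [5, -5]]

Left-multiply by A⁻¹ and right-multiply by R⁻¹: W = A⁻¹CR⁻¹.
det A = -4, so A⁻¹ = [[-7/2, 5/4, 13/4], [2, -1, -2], [3, -1, -3]].
det R = 2; the adjugate gives R⁻¹ = [[0, -1/2], [1, -2]].
A⁻¹C = [[-14, 1], [-16, 3], [-10, 5]].
W = (A⁻¹C)R⁻¹ = [[1, 5], [3, 2], [5, -5]].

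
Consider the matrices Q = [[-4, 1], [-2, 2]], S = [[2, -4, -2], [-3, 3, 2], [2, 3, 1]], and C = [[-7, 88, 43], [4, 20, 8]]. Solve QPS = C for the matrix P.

P = [[-1, -5, -5], [-2, -5, -3]]

Isolating P: multiply by Q⁻¹ from the left and S⁻¹ from the right, so P = Q⁻¹CS⁻¹.
det Q = -6; the adjugate gives Q⁻¹ = [[-1/3, 1/6], [-1/3, 2/3]].
det S = -4; the adjugate gives S⁻¹ = [[3/4, 1/2, 1/2], [-7/4, -3/2, -1/2], [15/4, 7/2, 3/2]].
Q⁻¹C = [[3, -26, -13], [5, -16, -9]].
P = (Q⁻¹C)S⁻¹ = [[-1, -5, -5], [-2, -5, -3]].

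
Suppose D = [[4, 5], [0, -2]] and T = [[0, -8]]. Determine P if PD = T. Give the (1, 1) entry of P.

0

Since D sits to the right of P, P = TD⁻¹.
det D = -8, so D⁻¹ = [[1/4, 5/8], [0, -1/2]].
P = TD⁻¹ = [[0, -8]] · [[1/4, 5/8], [0, -1/2]] = [[0, 4]].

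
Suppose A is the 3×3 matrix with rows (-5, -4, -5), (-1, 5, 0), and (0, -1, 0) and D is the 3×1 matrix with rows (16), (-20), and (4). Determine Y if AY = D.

Y = [[0], [-4], [0]]

Left-multiplying both sides by A⁻¹ gives Y = A⁻¹D.
A has determinant -5; A⁻¹ = [[0, -1, -5], [0, 0, -1], [-1/5, 1, 29/5]].
Y = A⁻¹D = [[0, -1, -5], [0, 0, -1], [-1/5, 1, 29/5]] · [[16], [-20], [4]] = [[0], [-4], [0]].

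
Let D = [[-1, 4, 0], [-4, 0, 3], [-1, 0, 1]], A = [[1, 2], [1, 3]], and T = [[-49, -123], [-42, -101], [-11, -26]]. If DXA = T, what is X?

X = [[4, 5], [-5, -5], [-3, 1]]

Left-multiply by D⁻¹ and right-multiply by A⁻¹: X = D⁻¹TA⁻¹.
det D = 4, so D⁻¹ = [[0, -1, 3], [1/4, -1/4, 3/4], [0, -1, 4]].
det A = 1, so A⁻¹ = [[3, -2], [-1, 1]].
D⁻¹T = [[9, 23], [-10, -25], [-2, -3]].
X = (D⁻¹T)A⁻¹ = [[4, 5], [-5, -5], [-3, 1]].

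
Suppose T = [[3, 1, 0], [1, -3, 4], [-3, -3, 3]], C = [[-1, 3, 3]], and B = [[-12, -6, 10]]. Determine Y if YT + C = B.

Y = [[-3, 1, 1]]

YT = B − C = [[-11, -9, 7]].
Right-multiplying both sides by T⁻¹ gives Y = (B − C)T⁻¹.
det T = -6; the adjugate gives T⁻¹ = [[-1/2, 1/2, -2/3], [5/2, -3/2, 2], [2, -1, 5/3]].
Y = (B − C)T⁻¹ = [[-3, 1, 1]].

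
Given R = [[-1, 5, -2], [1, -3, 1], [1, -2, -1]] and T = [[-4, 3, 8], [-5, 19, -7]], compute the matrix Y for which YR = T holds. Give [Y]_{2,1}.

2

R is on the right of Y, so right-multiply by R⁻¹: Y = TR⁻¹.
det R = 3, so R⁻¹ = [[5/3, 3, -1/3], [2/3, 1, -1/3], [1/3, 1, -2/3]].
Y = TR⁻¹ = [[-4, 3, 8], [-5, 19, -7]] · [[5/3, 3, -1/3], [2/3, 1, -1/3], [1/3, 1, -2/3]] = [[-2, -1, -5], [2, -3, 0]].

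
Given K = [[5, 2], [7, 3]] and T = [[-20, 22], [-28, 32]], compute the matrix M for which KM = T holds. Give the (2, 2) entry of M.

Left-multiplying both sides by K⁻¹ gives M = K⁻¹T.
det K = 1; the adjugate gives K⁻¹ = [[3, -2], [-7, 5]].
M = K⁻¹T = [[3, -2], [-7, 5]] · [[-20, 22], [-28, 32]] = [[-4, 2], [0, 6]].

6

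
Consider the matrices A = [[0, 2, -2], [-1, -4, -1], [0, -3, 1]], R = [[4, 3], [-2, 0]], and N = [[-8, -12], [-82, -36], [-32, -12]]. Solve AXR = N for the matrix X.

X = [[-5, -4], [3, -3], [5, -1]]

X = A⁻¹NR⁻¹ (apply A⁻¹ on the left and R⁻¹ on the right).
A has determinant -4; A⁻¹ = [[7/4, -1, 5/2], [-1/4, 0, -1/2], [-3/4, 0, -1/2]].
det R = 6; the adjugate gives R⁻¹ = [[0, -1/2], [1/3, 2/3]].
A⁻¹N = [[-12, -15], [18, 9], [22, 15]].
X = (A⁻¹N)R⁻¹ = [[-5, -4], [3, -3], [5, -1]].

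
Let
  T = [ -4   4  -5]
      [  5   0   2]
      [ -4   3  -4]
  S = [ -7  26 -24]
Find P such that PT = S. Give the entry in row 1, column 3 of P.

Since T sits to the right of P, P = ST⁻¹.
det T = -3; the adjugate gives T⁻¹ = [[2, -1/3, -8/3], [-4, 4/3, 17/3], [-5, 4/3, 20/3]].
P = ST⁻¹ = [[-7, 26, -24]] · [[2, -1/3, -8/3], [-4, 4/3, 17/3], [-5, 4/3, 20/3]] = [[2, 5, 6]].

6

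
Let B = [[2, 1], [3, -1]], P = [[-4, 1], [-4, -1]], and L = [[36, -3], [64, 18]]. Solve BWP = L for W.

W = [[-1, -4], [-4, 5]]

Isolating W: multiply by B⁻¹ from the left and P⁻¹ from the right, so W = B⁻¹LP⁻¹.
B has determinant -5; B⁻¹ = [[1/5, 1/5], [3/5, -2/5]].
P has determinant 8; P⁻¹ = [[-1/8, -1/8], [1/2, -1/2]].
B⁻¹L = [[20, 3], [-4, -9]].
W = (B⁻¹L)P⁻¹ = [[-1, -4], [-4, 5]].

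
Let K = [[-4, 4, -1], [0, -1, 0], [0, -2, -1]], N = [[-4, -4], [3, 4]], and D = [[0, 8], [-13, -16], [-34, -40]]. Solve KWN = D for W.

W = [[-2, 1], [-1, 3], [-2, 0]]

Isolating W: multiply by K⁻¹ from the left and N⁻¹ from the right, so W = K⁻¹DN⁻¹.
K has determinant -4; K⁻¹ = [[-1/4, -3/2, 1/4], [0, -1, 0], [0, 2, -1]].
det N = -4, so N⁻¹ = [[-1, -1], [3/4, 1]].
K⁻¹D = [[11, 12], [13, 16], [8, 8]].
W = (K⁻¹D)N⁻¹ = [[-2, 1], [-1, 3], [-2, 0]].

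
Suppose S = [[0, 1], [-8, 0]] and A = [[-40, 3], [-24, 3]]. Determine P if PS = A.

P = [[3, 5], [3, 3]]

Right-multiplying both sides by S⁻¹ gives P = AS⁻¹.
det S = 8; the adjugate gives S⁻¹ = [[0, -1/8], [1, 0]].
P = AS⁻¹ = [[-40, 3], [-24, 3]] · [[0, -1/8], [1, 0]] = [[3, 5], [3, 3]].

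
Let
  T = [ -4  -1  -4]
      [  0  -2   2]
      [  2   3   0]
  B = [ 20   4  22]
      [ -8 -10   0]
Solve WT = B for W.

W = [[-4, 3, 2], [2, 4, 0]]

Since T sits to the right of W, W = BT⁻¹.
det T = 4, so T⁻¹ = [[-3/2, -3, -5/2], [1, 2, 2], [1, 5/2, 2]].
W = BT⁻¹ = [[20, 4, 22], [-8, -10, 0]] · [[-3/2, -3, -5/2], [1, 2, 2], [1, 5/2, 2]] = [[-4, 3, 2], [2, 4, 0]].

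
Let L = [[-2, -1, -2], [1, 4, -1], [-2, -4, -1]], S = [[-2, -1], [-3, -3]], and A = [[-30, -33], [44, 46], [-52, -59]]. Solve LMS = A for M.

Left-multiply by L⁻¹ and right-multiply by S⁻¹: M = L⁻¹AS⁻¹.
det L = 5; the adjugate gives L⁻¹ = [[-8/5, 7/5, 9/5], [3/5, -2/5, -4/5], [4/5, -6/5, -7/5]].
det S = 3; the adjugate gives S⁻¹ = [[-1, 1/3], [1, -2/3]].
L⁻¹A = [[16, 11], [6, 9], [-4, 1]].
M = (L⁻¹A)S⁻¹ = [[-5, -2], [3, -4], [5, -2]].

M = [[-5, -2], [3, -4], [5, -2]]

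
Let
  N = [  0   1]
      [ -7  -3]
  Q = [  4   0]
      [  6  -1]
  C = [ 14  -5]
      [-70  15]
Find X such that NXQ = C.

Left-multiply by N⁻¹ and right-multiply by Q⁻¹: X = N⁻¹CQ⁻¹.
N has determinant 7; N⁻¹ = [[-3/7, -1/7], [1, 0]].
det Q = -4, so Q⁻¹ = [[1/4, 0], [3/2, -1]].
N⁻¹C = [[4, 0], [14, -5]].
X = (N⁻¹C)Q⁻¹ = [[1, 0], [-4, 5]].

X = [[1, 0], [-4, 5]]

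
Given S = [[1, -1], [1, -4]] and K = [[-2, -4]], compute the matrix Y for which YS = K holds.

S is on the right of Y, so right-multiply by S⁻¹: Y = KS⁻¹.
det S = -3; the adjugate gives S⁻¹ = [[4/3, -1/3], [1/3, -1/3]].
Y = KS⁻¹ = [[-2, -4]] · [[4/3, -1/3], [1/3, -1/3]] = [[-4, 2]].

Y = [[-4, 2]]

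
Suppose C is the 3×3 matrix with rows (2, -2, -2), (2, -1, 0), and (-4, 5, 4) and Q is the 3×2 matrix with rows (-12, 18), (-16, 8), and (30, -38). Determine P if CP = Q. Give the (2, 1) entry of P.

6

Left-multiplying both sides by C⁻¹ gives P = C⁻¹Q.
C has determinant -4; C⁻¹ = [[1, 1/2, 1/2], [2, 0, 1], [-3/2, 1/2, -1/2]].
P = C⁻¹Q = [[1, 1/2, 1/2], [2, 0, 1], [-3/2, 1/2, -1/2]] · [[-12, 18], [-16, 8], [30, -38]] = [[-5, 3], [6, -2], [-5, -4]].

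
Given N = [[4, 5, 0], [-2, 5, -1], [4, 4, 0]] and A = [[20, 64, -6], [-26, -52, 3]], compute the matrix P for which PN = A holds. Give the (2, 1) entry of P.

Right-multiplying both sides by N⁻¹ gives P = AN⁻¹.
det N = -4, so N⁻¹ = [[-1, 0, 5/4], [1, 0, -1], [7, -1, -15/2]].
P = AN⁻¹ = [[20, 64, -6], [-26, -52, 3]] · [[-1, 0, 5/4], [1, 0, -1], [7, -1, -15/2]] = [[2, 6, 6], [-5, -3, -3]].

-5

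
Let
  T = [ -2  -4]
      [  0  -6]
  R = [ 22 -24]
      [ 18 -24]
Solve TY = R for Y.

T is on the left of Y, so left-multiply by T⁻¹: Y = T⁻¹R.
det T = 12, so T⁻¹ = [[-1/2, 1/3], [0, -1/6]].
Y = T⁻¹R = [[-1/2, 1/3], [0, -1/6]] · [[22, -24], [18, -24]] = [[-5, 4], [-3, 4]].

Y = [[-5, 4], [-3, 4]]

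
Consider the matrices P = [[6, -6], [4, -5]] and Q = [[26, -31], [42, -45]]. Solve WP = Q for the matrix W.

Since P sits to the right of W, W = QP⁻¹.
det P = -6; the adjugate gives P⁻¹ = [[5/6, -1], [2/3, -1]].
W = QP⁻¹ = [[26, -31], [42, -45]] · [[5/6, -1], [2/3, -1]] = [[1, 5], [5, 3]].

W = [[1, 5], [5, 3]]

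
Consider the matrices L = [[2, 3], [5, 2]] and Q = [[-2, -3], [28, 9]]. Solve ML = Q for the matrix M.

M = [[-1, 0], [-1, 6]]

L is on the right of M, so right-multiply by L⁻¹: M = QL⁻¹.
det L = -11; the adjugate gives L⁻¹ = [[-2/11, 3/11], [5/11, -2/11]].
M = QL⁻¹ = [[-2, -3], [28, 9]] · [[-2/11, 3/11], [5/11, -2/11]] = [[-1, 0], [-1, 6]].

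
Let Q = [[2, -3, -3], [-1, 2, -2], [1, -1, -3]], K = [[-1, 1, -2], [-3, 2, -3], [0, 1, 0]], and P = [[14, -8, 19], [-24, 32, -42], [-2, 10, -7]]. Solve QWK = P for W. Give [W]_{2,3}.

W = Q⁻¹PK⁻¹ (apply Q⁻¹ on the left and K⁻¹ on the right).
det Q = 2; the adjugate gives Q⁻¹ = [[-4, -3, 6], [-5/2, -3/2, 7/2], [-1/2, -1/2, 1/2]].
K has determinant 3; K⁻¹ = [[1, -2/3, 1/3], [0, 0, 1], [-1, 1/3, 1/3]].
Q⁻¹P = [[4, -4, 8], [-6, 7, -9], [4, -7, 8]].
W = (Q⁻¹P)K⁻¹ = [[-4, 0, 0], [3, 1, 2], [-4, 0, -3]].

2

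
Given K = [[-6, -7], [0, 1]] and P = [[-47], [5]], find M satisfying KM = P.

K is on the left of M, so left-multiply by K⁻¹: M = K⁻¹P.
det K = -6, so K⁻¹ = [[-1/6, -7/6], [0, 1]].
M = K⁻¹P = [[-1/6, -7/6], [0, 1]] · [[-47], [5]] = [[2], [5]].

M = [[2], [5]]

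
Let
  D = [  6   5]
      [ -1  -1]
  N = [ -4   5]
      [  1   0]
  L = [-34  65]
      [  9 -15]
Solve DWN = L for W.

Left-multiply by D⁻¹ and right-multiply by N⁻¹: W = D⁻¹LN⁻¹.
det D = -1; the adjugate gives D⁻¹ = [[1, 5], [-1, -6]].
N has determinant -5; N⁻¹ = [[0, 1], [1/5, 4/5]].
D⁻¹L = [[11, -10], [-20, 25]].
W = (D⁻¹L)N⁻¹ = [[-2, 3], [5, 0]].

W = [[-2, 3], [5, 0]]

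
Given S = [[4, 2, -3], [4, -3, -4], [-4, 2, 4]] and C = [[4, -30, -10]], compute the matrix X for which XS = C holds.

Right-multiplying both sides by S⁻¹ gives X = CS⁻¹.
det S = -4, so S⁻¹ = [[1, 7/2, 17/4], [0, -1, -1], [1, 4, 5]].
X = CS⁻¹ = [[4, -30, -10]] · [[1, 7/2, 17/4], [0, -1, -1], [1, 4, 5]] = [[-6, 4, -3]].

X = [[-6, 4, -3]]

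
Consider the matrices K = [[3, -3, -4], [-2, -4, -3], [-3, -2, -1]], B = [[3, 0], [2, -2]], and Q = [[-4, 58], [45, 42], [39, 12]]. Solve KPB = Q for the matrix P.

P = [[-2, -1], [-4, 2], [-3, 5]]

Left-multiply by K⁻¹ and right-multiply by B⁻¹: P = K⁻¹QB⁻¹.
det K = 5, so K⁻¹ = [[-2/5, 1, -7/5], [7/5, -3, 17/5], [-8/5, 3, -18/5]].
B has determinant -6; B⁻¹ = [[1/3, 0], [1/3, -1/2]].
K⁻¹Q = [[-8, 2], [-8, -4], [1, -10]].
P = (K⁻¹Q)B⁻¹ = [[-2, -1], [-4, 2], [-3, 5]].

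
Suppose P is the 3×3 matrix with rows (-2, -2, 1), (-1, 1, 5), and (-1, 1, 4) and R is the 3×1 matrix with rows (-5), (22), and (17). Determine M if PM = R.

M = [[4], [1], [5]]

P is on the left of M, so left-multiply by P⁻¹: M = P⁻¹R.
det P = 4; the adjugate gives P⁻¹ = [[-1/4, 9/4, -11/4], [-1/4, -7/4, 9/4], [0, 1, -1]].
M = P⁻¹R = [[-1/4, 9/4, -11/4], [-1/4, -7/4, 9/4], [0, 1, -1]] · [[-5], [22], [17]] = [[4], [1], [5]].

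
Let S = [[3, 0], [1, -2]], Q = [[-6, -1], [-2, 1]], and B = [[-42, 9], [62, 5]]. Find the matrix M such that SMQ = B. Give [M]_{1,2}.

4

Isolating M: multiply by S⁻¹ from the left and Q⁻¹ from the right, so M = S⁻¹BQ⁻¹.
det S = -6; the adjugate gives S⁻¹ = [[1/3, 0], [1/6, -1/2]].
det Q = -8, so Q⁻¹ = [[-1/8, -1/8], [-1/4, 3/4]].
S⁻¹B = [[-14, 3], [-38, -1]].
M = (S⁻¹B)Q⁻¹ = [[1, 4], [5, 4]].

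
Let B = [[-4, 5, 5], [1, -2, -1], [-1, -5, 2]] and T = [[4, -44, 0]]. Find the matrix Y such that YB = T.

Y = [[-2, 2, 6]]

Right-multiplying both sides by B⁻¹ gives Y = TB⁻¹.
B has determinant -4; B⁻¹ = [[9/4, 35/4, -5/4], [1/4, 3/4, -1/4], [7/4, 25/4, -3/4]].
Y = TB⁻¹ = [[4, -44, 0]] · [[9/4, 35/4, -5/4], [1/4, 3/4, -1/4], [7/4, 25/4, -3/4]] = [[-2, 2, 6]].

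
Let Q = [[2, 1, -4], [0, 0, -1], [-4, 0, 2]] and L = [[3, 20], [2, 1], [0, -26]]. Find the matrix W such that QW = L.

Left-multiplying both sides by Q⁻¹ gives W = Q⁻¹L.
det Q = 4, so Q⁻¹ = [[0, -1/2, -1/4], [1, -3, 1/2], [0, -1, 0]].
W = Q⁻¹L = [[0, -1/2, -1/4], [1, -3, 1/2], [0, -1, 0]] · [[3, 20], [2, 1], [0, -26]] = [[-1, 6], [-3, 4], [-2, -1]].

W = [[-1, 6], [-3, 4], [-2, -1]]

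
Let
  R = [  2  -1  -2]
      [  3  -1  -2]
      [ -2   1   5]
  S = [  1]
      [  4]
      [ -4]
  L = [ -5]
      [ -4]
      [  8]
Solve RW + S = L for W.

RW = L − S = [[-6], [-8], [12]].
R is on the left of W, so left-multiply by R⁻¹: W = R⁻¹(L − S).
det R = 3; the adjugate gives R⁻¹ = [[-1, 1, 0], [-11/3, 2, -2/3], [1/3, 0, 1/3]].
W = R⁻¹(L − S) = [[-2], [-2], [2]].

W = [[-2], [-2], [2]]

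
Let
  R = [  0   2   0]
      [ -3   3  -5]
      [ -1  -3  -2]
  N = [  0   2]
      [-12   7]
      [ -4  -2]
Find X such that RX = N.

Left-multiplying both sides by R⁻¹ gives X = R⁻¹N.
R has determinant -2; R⁻¹ = [[21/2, -2, 5], [1/2, 0, 0], [-6, 1, -3]].
X = R⁻¹N = [[21/2, -2, 5], [1/2, 0, 0], [-6, 1, -3]] · [[0, 2], [-12, 7], [-4, -2]] = [[4, -3], [0, 1], [0, 1]].

X = [[4, -3], [0, 1], [0, 1]]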